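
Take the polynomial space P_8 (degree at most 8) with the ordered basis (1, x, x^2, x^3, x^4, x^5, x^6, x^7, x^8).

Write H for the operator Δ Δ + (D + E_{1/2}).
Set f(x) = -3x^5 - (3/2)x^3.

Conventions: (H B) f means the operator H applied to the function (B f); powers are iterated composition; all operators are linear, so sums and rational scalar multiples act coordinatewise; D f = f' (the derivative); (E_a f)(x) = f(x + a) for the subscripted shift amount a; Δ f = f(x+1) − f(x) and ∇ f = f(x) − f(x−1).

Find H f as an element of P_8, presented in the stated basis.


the image equals g(x) = -3x^5 - (45/2)x^4 - 69x^3 - (381/2)x^2 - (3537/16)x - 3177/32

Δ f = -15x^4 - 30x^3 - (69/2)x^2 - (39/2)x - 9/2
Δ Δ f = -60x^3 - 180x^2 - 219x - 99
D f = -15x^4 - (9/2)x^2
E_{1/2} f = -3x^5 - (15/2)x^4 - 9x^3 - 6x^2 - (33/16)x - 9/32
(D + E_{1/2}) f = -3x^5 - (45/2)x^4 - 9x^3 - (21/2)x^2 - (33/16)x - 9/32
(Δ Δ + (D + E_{1/2})) f = -3x^5 - (45/2)x^4 - 69x^3 - (381/2)x^2 - (3537/16)x - 3177/32


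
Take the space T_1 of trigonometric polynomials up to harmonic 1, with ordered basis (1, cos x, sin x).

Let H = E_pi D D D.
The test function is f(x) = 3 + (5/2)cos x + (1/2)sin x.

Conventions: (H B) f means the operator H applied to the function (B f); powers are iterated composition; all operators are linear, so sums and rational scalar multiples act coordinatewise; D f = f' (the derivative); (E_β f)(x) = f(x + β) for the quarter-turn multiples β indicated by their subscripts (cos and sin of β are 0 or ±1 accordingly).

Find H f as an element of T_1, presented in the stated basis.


D f = (1/2)cos x - (5/2)sin x
D D f = -(5/2)cos x - (1/2)sin x
D D D f = -(1/2)cos x + (5/2)sin x
E_pi (D D) D f = (1/2)cos x - (5/2)sin x

the image equals g(x) = (1/2)cos x - (5/2)sin x


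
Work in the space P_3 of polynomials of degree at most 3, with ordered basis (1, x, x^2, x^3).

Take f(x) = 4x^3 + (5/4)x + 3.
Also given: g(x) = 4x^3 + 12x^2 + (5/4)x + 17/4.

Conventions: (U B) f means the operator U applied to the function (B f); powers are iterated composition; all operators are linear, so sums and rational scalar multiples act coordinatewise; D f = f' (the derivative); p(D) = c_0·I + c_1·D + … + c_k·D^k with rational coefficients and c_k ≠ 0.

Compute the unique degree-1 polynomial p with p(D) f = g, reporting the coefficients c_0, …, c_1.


D^0 f = 4x^3 + (5/4)x + 3
D^1 f = 12x^2 + 5/4
matching coefficients of g against c_0 f + c_1 Df + … from the top degree down determines the c_i
solution: c_0 = 1, c_1 = 1

p(D) = I + D, i.e. c_0 = 1, c_1 = 1


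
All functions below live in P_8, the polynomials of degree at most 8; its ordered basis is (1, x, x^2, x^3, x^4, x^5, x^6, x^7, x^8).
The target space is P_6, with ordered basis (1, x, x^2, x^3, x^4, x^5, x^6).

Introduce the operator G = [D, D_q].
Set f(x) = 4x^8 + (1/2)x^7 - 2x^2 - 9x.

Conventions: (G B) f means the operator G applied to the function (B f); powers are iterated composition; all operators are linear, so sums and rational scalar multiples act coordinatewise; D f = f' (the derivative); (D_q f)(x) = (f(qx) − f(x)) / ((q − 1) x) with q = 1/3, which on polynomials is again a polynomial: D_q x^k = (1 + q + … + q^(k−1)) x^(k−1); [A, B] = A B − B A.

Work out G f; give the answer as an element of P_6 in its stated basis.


the result is g(x) = -(13088/2187)x^6 - (181/243)x^5 + 4/3

D_q f = (13120/2187)x^7 + (1093/1458)x^6 - (8/3)x - 9
D D_q f = (91840/2187)x^6 + (1093/243)x^5 - 8/3
D f = 32x^7 + (7/2)x^6 - 4x - 9
D_q D f = (34976/729)x^6 + (1274/243)x^5 - 4
[D, D_q] f = -(13088/2187)x^6 - (181/243)x^5 + 4/3


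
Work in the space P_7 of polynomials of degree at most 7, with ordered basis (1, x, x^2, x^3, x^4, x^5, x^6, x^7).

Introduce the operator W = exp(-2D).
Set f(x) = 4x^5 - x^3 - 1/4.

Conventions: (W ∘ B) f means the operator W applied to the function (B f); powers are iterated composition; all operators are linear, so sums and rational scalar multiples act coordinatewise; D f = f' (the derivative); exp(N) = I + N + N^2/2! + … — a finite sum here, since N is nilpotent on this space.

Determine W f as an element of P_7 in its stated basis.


g(x) = 4x^5 - 40x^4 + 159x^3 - 314x^2 + 308x - 481/4

order-1 term: -40x^4 + 6x^2
order-2 term: 160x^3 - 12x
order-3 term: -320x^2 + 8
order-4 term: 320x
order-5 term: -128
the series for exp(-2D) f terminates at order 5
exp(-2D) f = 4x^5 - 40x^4 + 159x^3 - 314x^2 + 308x - 481/4


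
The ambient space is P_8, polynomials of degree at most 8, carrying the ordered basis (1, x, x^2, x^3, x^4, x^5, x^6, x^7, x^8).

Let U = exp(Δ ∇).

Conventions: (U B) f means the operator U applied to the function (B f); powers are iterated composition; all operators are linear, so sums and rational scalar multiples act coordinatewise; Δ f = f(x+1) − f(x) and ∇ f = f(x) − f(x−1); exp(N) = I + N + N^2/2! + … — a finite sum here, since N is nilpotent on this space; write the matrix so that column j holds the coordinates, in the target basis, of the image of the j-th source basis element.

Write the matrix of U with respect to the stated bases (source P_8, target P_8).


the matrix is [[1, 0, 2, 0, 14, 0, 182, 0, 3614]; [0, 1, 0, 6, 0, 70, 0, 1274, 0]; [0, 0, 1, 0, 12, 0, 210, 0, 5096]; [0, 0, 0, 1, 0, 20, 0, 490, 0]; [0, 0, 0, 0, 1, 0, 30, 0, 980]; [0, 0, 0, 0, 0, 1, 0, 42, 0]; [0, 0, 0, 0, 0, 0, 1, 0, 56]; [0, 0, 0, 0, 0, 0, 0, 1, 0]; [0, 0, 0, 0, 0, 0, 0, 0, 1]] (rows listed top to bottom)

image of 1: 1
image of x: x
image of x^2: x^2 + 2
image of x^3: x^3 + 6x
image of x^4: x^4 + 12x^2 + 14
image of x^5: x^5 + 20x^3 + 70x
image of x^6: x^6 + 30x^4 + 210x^2 + 182
image of x^7: x^7 + 42x^5 + 490x^3 + 1274x
image of x^8: x^8 + 56x^6 + 980x^4 + 5096x^2 + 3614
each image's coordinates form column j of the matrix


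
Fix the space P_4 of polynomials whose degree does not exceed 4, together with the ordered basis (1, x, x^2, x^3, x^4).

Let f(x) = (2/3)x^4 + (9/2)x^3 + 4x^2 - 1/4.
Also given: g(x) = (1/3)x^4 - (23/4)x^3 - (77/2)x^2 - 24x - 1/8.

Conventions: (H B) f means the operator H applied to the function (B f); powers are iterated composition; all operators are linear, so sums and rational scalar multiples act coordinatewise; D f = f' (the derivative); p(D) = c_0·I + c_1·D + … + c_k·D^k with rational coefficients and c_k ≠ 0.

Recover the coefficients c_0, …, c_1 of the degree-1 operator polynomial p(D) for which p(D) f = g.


D^0 f = (2/3)x^4 + (9/2)x^3 + 4x^2 - 1/4
D^1 f = (8/3)x^3 + (27/2)x^2 + 8x
matching coefficients of g against c_0 f + c_1 Df + … from the top degree down determines the c_i
solution: c_0 = 1/2, c_1 = -3

p(D) = (1/2)·I − 3·D, i.e. c_0 = 1/2, c_1 = -3


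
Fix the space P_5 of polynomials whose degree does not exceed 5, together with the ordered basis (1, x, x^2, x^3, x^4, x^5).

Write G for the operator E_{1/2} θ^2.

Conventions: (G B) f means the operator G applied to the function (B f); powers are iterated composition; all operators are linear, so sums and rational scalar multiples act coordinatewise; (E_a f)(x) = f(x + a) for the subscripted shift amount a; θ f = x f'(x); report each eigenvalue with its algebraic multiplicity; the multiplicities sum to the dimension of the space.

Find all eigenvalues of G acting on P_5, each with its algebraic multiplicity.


λ = 0 (multiplicity 1), λ = 1 (multiplicity 1), λ = 4 (multiplicity 1), λ = 9 (multiplicity 1), λ = 16 (multiplicity 1), λ = 25 (multiplicity 1)

image of 1: 0
image of x: x + 1/2
image of x^2: 4x^2 + 4x + 1
image of x^3: 9x^3 + (27/2)x^2 + (27/4)x + 9/8
image of x^4: 16x^4 + 32x^3 + 24x^2 + 8x + 1
image of x^5: 25x^5 + (125/2)x^4 + (125/2)x^3 + (125/4)x^2 + (125/16)x + 25/32
the matrix is upper triangular; its diagonal is (0, 1, 4, 9, 16, 25)
for a triangular matrix the eigenvalues are the diagonal entries, with algebraic multiplicity their repetition count


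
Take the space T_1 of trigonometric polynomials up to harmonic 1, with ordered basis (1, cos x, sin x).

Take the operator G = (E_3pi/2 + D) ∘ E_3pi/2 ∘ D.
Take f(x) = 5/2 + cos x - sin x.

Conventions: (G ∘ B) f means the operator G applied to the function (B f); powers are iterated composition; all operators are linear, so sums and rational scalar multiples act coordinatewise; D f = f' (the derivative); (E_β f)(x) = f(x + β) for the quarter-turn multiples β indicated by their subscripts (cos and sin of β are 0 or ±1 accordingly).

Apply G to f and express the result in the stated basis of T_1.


D f = -cos x - sin x
E_3pi/2 D f = cos x - sin x
E_3pi/2 (E_3pi/2 ∘ D) f = cos x + sin x
D (E_3pi/2 ∘ D) f = -cos x - sin x
(E_3pi/2 + D) (E_3pi/2 ∘ D) f = 0

the result is g(x) = 0


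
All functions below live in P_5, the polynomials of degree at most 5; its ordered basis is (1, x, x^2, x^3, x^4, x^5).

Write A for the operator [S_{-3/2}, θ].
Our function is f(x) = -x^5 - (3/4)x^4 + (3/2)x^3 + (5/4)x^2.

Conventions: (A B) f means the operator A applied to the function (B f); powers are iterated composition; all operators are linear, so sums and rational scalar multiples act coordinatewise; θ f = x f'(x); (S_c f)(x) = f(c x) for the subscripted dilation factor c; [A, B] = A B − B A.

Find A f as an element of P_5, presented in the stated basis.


θ f = -5x^5 - 3x^4 + (9/2)x^3 + (5/2)x^2
S_{-3/2} θ f = (1215/32)x^5 - (243/16)x^4 - (243/16)x^3 + (45/8)x^2
S_{-3/2} f = (243/32)x^5 - (243/64)x^4 - (81/16)x^3 + (45/16)x^2
θ S_{-3/2} f = (1215/32)x^5 - (243/16)x^4 - (243/16)x^3 + (45/8)x^2
[S_{-3/2}, θ] f = 0

g(x) = 0


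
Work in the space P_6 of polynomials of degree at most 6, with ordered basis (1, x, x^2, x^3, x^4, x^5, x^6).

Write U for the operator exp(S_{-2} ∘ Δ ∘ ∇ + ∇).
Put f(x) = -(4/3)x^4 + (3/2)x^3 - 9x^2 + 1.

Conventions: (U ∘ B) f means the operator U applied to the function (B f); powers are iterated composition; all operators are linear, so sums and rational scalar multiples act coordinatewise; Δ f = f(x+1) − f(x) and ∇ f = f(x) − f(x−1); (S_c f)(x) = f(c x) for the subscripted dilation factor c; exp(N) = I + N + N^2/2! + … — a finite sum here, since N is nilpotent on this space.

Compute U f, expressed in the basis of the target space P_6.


the image equals g(x) = -(4/3)x^4 - (23/6)x^3 - (137/2)x^2 - (188/3)x - 67

order-1 term: -(16/3)x^3 - (103/2)x^2 - (275/6)x - 53/6
order-2 term: -8x^2 - (23/2)x - 154/3
order-3 term: -(16/3)x - 13/2
order-4 term: -4/3
the series for exp(S_{-2} ∘ Δ ∘ ∇ + ∇) f terminates at order 4
exp(S_{-2} ∘ Δ ∘ ∇ + ∇) f = -(4/3)x^4 - (23/6)x^3 - (137/2)x^2 - (188/3)x - 67


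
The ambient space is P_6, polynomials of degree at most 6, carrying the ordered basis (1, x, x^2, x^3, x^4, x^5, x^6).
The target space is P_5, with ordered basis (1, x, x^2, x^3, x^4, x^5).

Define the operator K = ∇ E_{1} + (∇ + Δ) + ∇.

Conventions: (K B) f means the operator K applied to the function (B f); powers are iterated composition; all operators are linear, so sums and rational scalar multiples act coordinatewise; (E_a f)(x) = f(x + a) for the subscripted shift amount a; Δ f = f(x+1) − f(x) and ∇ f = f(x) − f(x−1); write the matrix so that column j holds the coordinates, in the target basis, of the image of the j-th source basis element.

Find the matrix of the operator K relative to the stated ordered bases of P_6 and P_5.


image of 1: 0
image of x: 4
image of x^2: 8x
image of x^3: 12x^2 + 4
image of x^4: 16x^3 + 16x
image of x^5: 20x^4 + 40x^2 + 4
image of x^6: 24x^5 + 80x^3 + 24x
each image's coordinates form column j of the matrix

the matrix is [[0, 4, 0, 4, 0, 4, 0]; [0, 0, 8, 0, 16, 0, 24]; [0, 0, 0, 12, 0, 40, 0]; [0, 0, 0, 0, 16, 0, 80]; [0, 0, 0, 0, 0, 20, 0]; [0, 0, 0, 0, 0, 0, 24]] (rows listed top to bottom)


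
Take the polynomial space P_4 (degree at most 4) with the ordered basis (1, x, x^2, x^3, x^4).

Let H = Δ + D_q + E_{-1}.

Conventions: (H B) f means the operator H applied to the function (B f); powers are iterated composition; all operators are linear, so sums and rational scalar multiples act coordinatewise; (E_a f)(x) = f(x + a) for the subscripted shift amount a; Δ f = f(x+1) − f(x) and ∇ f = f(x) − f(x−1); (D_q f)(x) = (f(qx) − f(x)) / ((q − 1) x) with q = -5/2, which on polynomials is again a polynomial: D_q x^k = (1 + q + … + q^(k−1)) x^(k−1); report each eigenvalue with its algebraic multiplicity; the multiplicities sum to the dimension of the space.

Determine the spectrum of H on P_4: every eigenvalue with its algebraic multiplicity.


image of 1: 1
image of x: x + 1
image of x^2: x^2 - (3/2)x + 2
image of x^3: x^3 + (19/4)x^2 + 6x
image of x^4: x^4 - (87/8)x^3 + 12x^2 + 2
the matrix is upper triangular; its diagonal is (1, 1, 1, 1, 1)
for a triangular matrix the eigenvalues are the diagonal entries, with algebraic multiplicity their repetition count

λ = 1 (multiplicity 5)


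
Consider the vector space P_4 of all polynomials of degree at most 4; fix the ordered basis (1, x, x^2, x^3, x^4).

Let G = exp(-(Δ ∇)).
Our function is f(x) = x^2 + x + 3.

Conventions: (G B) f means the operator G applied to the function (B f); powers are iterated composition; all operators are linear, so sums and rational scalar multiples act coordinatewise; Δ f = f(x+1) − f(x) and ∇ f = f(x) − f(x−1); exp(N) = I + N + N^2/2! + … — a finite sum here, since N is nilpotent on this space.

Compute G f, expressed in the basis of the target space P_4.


order-1 term: -2
the series for exp(-(Δ ∇)) f terminates at order 1
exp(-(Δ ∇)) f = x^2 + x + 1

g(x) = x^2 + x + 1


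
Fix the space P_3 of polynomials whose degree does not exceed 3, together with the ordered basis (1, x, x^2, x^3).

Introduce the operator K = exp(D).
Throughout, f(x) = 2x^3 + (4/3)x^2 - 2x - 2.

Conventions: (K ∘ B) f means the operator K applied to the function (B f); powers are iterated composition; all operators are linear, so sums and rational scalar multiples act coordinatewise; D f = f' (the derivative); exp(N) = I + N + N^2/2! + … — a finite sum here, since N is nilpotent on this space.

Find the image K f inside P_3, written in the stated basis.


order-1 term: 6x^2 + (8/3)x - 2
order-2 term: 6x + 4/3
order-3 term: 2
the series for exp(D) f terminates at order 3
exp(D) f = 2x^3 + (22/3)x^2 + (20/3)x - 2/3

the result is g(x) = 2x^3 + (22/3)x^2 + (20/3)x - 2/3


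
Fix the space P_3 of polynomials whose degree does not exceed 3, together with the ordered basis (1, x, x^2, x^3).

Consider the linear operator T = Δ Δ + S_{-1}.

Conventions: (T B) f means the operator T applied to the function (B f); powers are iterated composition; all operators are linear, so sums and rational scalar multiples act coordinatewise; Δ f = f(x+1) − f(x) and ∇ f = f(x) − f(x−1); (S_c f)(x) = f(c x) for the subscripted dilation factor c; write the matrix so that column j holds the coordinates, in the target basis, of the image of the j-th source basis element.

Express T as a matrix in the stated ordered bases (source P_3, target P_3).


the matrix is [[1, 0, 2, 6]; [0, -1, 0, 6]; [0, 0, 1, 0]; [0, 0, 0, -1]] (rows listed top to bottom)

image of 1: 1
image of x: -x
image of x^2: x^2 + 2
image of x^3: -x^3 + 6x + 6
each image's coordinates form column j of the matrix


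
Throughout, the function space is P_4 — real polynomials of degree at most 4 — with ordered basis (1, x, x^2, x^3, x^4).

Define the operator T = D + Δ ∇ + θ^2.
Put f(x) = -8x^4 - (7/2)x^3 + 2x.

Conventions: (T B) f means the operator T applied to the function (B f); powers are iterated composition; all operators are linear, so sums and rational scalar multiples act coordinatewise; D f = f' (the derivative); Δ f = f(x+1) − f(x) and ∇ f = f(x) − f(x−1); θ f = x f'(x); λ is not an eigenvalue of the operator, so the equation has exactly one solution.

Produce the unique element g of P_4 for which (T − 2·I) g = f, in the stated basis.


write g with unknown coordinates in the stated basis and equate coefficients in (T − 2·I) g = f
solving from the highest basis element down gives g = -(4/7)x^4 - (17/98)x^3 + (723/196)x^2 + (425/98)x + 37/7
check: T g = -(64/7)x^4 - (377/98)x^3 + (723/98)x^2 + (523/49)x + 74/7
so T g − 2·g = -8x^4 - (7/2)x^3 + 2x = f ✓

g(x) = -(4/7)x^4 - (17/98)x^3 + (723/196)x^2 + (425/98)x + 37/7


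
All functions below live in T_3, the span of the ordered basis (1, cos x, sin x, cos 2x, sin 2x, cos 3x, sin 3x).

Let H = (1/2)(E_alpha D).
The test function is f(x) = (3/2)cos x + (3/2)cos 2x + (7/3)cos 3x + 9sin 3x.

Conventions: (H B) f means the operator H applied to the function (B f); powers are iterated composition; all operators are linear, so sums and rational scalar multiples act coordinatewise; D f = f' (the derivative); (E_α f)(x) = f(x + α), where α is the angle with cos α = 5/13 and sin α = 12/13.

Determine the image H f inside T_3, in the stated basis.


D f = -(3/2)sin x - 3sin 2x + 27cos 3x - 7sin 3x
E_alpha D f = -(18/13)cos x - (15/26)sin x - (360/169)cos 2x + (357/169)sin 2x - (49149/2197)cos 3x + (36601/2197)sin 3x
((1/2)(E_alpha D)) f = -(9/13)cos x - (15/52)sin x - (180/169)cos 2x + (357/338)sin 2x - (49149/4394)cos 3x + (36601/4394)sin 3x

the image equals g(x) = -(9/13)cos x - (15/52)sin x - (180/169)cos 2x + (357/338)sin 2x - (49149/4394)cos 3x + (36601/4394)sin 3x


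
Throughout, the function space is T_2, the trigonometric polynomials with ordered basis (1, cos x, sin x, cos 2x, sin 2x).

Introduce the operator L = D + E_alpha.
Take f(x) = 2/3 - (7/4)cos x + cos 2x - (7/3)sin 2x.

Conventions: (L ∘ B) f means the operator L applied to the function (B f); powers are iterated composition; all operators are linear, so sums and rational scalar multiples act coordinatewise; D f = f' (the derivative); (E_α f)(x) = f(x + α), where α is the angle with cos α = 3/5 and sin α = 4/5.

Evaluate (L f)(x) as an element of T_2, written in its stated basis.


D f = (7/4)sin x - (14/3)cos 2x - 2sin 2x
E_alpha f = 2/3 - (21/20)cos x + (7/5)sin x - (63/25)cos 2x - (23/75)sin 2x
(D + E_alpha) f = 2/3 - (21/20)cos x + (63/20)sin x - (539/75)cos 2x - (173/75)sin 2x

the result is g(x) = 2/3 - (21/20)cos x + (63/20)sin x - (539/75)cos 2x - (173/75)sin 2x


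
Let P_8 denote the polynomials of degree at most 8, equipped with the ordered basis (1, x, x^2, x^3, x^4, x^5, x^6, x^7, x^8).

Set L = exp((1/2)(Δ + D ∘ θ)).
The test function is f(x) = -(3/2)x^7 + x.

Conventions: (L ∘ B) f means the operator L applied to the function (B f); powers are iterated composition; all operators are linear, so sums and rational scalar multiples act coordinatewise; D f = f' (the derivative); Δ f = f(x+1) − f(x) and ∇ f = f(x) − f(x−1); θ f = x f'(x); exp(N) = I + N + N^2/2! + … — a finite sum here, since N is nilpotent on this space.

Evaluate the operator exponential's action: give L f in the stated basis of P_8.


the result is g(x) = -(3/2)x^7 - 42x^6 - (1827/4)x^5 - (20055/8)x^4 - (60585/8)x^3 - 12852x^2 - (23413/2)x - 146425/32

order-1 term: -42x^6 - (63/4)x^5 - (105/4)x^4 - (105/4)x^3 - (63/4)x^2 - (21/4)x + 1/4
order-2 term: -441x^5 - (2205/8)x^4 - (3045/8)x^3 - 315x^2 - (609/4)x - 273/8
order-3 term: -2205x^4 - (6615/4)x^3 - (14175/8)x^2 - (16905/16)x - 2289/8
order-4 term: -(11025/2)x^3 - (33075/8)x^2 - (48825/16)x - 30975/32
order-5 term: -6615x^2 - (33075/8)x - 1575
order-6 term: -(6615/2)x - 19845/16
order-7 term: -945/2
the series for exp((1/2)(Δ + D ∘ θ)) f terminates at order 7
exp((1/2)(Δ + D ∘ θ)) f = -(3/2)x^7 - 42x^6 - (1827/4)x^5 - (20055/8)x^4 - (60585/8)x^3 - 12852x^2 - (23413/2)x - 146425/32


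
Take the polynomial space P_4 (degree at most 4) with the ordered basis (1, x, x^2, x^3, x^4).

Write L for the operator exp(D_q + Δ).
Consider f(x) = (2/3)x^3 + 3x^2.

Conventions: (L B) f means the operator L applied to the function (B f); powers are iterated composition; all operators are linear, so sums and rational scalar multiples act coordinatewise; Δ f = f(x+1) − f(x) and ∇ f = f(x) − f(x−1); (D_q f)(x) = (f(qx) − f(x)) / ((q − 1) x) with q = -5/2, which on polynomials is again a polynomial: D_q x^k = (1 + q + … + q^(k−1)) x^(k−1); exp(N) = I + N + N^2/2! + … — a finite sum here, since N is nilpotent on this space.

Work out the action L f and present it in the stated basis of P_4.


g(x) = (2/3)x^3 + (49/6)x^2 + (115/24)x + 191/18

order-1 term: (31/6)x^2 + (7/2)x + 11/3
order-2 term: (31/24)x + 73/12
order-3 term: 31/36
the series for exp(D_q + Δ) f terminates at order 3
exp(D_q + Δ) f = (2/3)x^3 + (49/6)x^2 + (115/24)x + 191/18


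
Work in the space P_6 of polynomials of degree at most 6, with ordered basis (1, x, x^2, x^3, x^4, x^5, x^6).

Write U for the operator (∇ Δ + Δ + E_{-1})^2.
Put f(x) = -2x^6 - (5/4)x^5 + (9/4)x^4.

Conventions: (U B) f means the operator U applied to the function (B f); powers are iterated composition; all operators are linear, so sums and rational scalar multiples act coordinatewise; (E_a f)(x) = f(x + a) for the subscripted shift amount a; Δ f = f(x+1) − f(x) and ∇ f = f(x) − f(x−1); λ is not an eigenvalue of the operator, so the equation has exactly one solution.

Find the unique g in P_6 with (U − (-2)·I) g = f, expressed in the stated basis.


write g with unknown coordinates in the stated basis and equate coefficients in (U − (-2)·I) g = f
solving from the highest basis element down gives g = -(2/3)x^6 - (5/12)x^5 + (329/12)x^4 + (100/9)x^3 - 92x^2 - (50/3)x - 1790/3
check: U g = -(2/3)x^6 - (5/12)x^5 - (631/12)x^4 - (200/9)x^3 + 184x^2 + (100/3)x + 3580/3
so U g − (-2)·g = -2x^6 - (5/4)x^5 + (9/4)x^4 = f ✓

g(x) = -(2/3)x^6 - (5/12)x^5 + (329/12)x^4 + (100/9)x^3 - 92x^2 - (50/3)x - 1790/3


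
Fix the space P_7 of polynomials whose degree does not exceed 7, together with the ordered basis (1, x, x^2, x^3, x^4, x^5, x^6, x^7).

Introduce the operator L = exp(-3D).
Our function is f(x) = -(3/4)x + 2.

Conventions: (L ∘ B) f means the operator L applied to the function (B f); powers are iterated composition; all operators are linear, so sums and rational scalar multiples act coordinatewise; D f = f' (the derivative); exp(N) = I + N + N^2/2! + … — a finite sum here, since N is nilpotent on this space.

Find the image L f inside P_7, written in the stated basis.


order-1 term: 9/4
the series for exp(-3D) f terminates at order 1
exp(-3D) f = -(3/4)x + 17/4

the image equals g(x) = -(3/4)x + 17/4


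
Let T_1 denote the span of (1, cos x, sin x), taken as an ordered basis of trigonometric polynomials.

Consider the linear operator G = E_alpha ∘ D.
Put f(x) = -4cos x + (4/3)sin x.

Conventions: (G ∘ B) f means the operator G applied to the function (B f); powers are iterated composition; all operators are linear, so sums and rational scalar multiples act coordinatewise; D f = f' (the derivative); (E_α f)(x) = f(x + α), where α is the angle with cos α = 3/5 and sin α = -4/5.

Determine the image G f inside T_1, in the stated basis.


the result is g(x) = -(12/5)cos x + (52/15)sin x

D f = (4/3)cos x + 4sin x
E_alpha D f = -(12/5)cos x + (52/15)sin x


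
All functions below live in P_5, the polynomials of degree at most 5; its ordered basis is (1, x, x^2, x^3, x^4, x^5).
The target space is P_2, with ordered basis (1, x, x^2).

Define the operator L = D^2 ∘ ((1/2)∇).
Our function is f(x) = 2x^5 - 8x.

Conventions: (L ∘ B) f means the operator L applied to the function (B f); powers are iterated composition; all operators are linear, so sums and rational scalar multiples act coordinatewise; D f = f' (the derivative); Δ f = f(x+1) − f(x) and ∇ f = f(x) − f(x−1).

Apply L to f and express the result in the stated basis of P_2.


∇ f = 10x^4 - 20x^3 + 20x^2 - 10x - 6
((1/2)∇) f = 5x^4 - 10x^3 + 10x^2 - 5x - 3
D ((1/2)∇) f = 20x^3 - 30x^2 + 20x - 5
D D ((1/2)∇) f = 60x^2 - 60x + 20

g(x) = 60x^2 - 60x + 20


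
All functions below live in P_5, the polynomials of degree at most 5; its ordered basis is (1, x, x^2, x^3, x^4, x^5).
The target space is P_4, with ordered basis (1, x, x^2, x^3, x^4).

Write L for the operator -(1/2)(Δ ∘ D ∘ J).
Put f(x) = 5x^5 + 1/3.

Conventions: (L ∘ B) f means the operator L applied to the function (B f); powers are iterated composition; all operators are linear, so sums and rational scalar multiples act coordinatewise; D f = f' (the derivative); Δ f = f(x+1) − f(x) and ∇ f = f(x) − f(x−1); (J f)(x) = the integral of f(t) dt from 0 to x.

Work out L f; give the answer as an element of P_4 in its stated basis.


the image equals g(x) = -(25/2)x^4 - 25x^3 - 25x^2 - (25/2)x - 5/2

J f = (5/6)x^6 + (1/3)x
D J f = 5x^5 + 1/3
Δ D J f = 25x^4 + 50x^3 + 50x^2 + 25x + 5
(-(1/2)(Δ ∘ D ∘ J)) f = -(25/2)x^4 - 25x^3 - 25x^2 - (25/2)x - 5/2


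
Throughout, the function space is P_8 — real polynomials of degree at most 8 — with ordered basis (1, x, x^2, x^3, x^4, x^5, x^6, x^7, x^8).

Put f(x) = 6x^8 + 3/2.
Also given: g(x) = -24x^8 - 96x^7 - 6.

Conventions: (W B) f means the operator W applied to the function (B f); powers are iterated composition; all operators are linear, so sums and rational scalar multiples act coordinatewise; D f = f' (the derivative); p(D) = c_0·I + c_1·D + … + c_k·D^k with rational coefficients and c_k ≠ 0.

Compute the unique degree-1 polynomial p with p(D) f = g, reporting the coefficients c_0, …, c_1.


c_0 = -4, c_1 = -2

D^0 f = 6x^8 + 3/2
D^1 f = 48x^7
matching coefficients of g against c_0 f + c_1 Df + … from the top degree down determines the c_i
solution: c_0 = -4, c_1 = -2


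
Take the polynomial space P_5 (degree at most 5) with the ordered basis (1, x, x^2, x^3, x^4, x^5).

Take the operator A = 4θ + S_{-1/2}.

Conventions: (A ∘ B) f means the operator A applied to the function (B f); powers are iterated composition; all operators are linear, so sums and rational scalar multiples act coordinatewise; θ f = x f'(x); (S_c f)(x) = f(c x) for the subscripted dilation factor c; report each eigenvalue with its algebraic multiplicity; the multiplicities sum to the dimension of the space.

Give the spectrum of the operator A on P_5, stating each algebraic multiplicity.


λ = 1 (multiplicity 1), λ = 7/2 (multiplicity 1), λ = 33/4 (multiplicity 1), λ = 95/8 (multiplicity 1), λ = 257/16 (multiplicity 1), λ = 639/32 (multiplicity 1)

image of 1: 1
image of x: (7/2)x
image of x^2: (33/4)x^2
image of x^3: (95/8)x^3
image of x^4: (257/16)x^4
image of x^5: (639/32)x^5
the matrix is upper triangular; its diagonal is (1, 7/2, 33/4, 95/8, 257/16, 639/32)
for a triangular matrix the eigenvalues are the diagonal entries, with algebraic multiplicity their repetition count


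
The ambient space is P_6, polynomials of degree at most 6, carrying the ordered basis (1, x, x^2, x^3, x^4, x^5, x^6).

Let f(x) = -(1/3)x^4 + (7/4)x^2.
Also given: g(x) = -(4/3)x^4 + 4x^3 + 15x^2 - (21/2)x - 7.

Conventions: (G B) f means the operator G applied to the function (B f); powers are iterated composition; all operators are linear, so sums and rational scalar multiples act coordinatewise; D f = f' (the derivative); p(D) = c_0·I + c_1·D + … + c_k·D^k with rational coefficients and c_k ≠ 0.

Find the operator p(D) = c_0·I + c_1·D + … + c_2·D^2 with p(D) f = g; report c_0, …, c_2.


p(D) = 4·I − 3·D − 2·D^2, i.e. c_0 = 4, c_1 = -3, c_2 = -2

D^0 f = -(1/3)x^4 + (7/4)x^2
D^1 f = -(4/3)x^3 + (7/2)x
D^2 f = -4x^2 + 7/2
matching coefficients of g against c_0 f + c_1 Df + … from the top degree down determines the c_i
solution: c_0 = 4, c_1 = -3, c_2 = -2


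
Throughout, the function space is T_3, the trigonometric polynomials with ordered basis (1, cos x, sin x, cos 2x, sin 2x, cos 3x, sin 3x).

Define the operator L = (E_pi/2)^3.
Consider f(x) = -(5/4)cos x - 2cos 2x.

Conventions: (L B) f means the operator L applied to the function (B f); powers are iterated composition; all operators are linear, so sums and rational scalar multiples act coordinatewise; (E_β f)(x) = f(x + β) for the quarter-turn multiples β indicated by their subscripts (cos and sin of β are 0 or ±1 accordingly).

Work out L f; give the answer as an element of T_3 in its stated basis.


g(x) = -(5/4)sin x + 2cos 2x

E_pi/2 f = (5/4)sin x + 2cos 2x
E_pi/2 E_pi/2 f = (5/4)cos x - 2cos 2x
E_pi/2 E_pi/2 E_pi/2 f = -(5/4)sin x + 2cos 2x


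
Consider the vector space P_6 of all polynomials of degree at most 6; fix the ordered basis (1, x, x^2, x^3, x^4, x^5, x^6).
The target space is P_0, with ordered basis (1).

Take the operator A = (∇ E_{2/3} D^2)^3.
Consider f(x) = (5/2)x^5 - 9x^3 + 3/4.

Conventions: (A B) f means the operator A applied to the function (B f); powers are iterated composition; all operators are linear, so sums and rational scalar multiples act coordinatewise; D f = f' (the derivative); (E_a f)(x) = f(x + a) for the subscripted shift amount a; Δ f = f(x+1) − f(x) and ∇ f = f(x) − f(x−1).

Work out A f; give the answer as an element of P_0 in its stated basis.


D f = (25/2)x^4 - 27x^2
D D f = 50x^3 - 54x
E_{2/3} D^2 f = 50x^3 + 100x^2 + (38/3)x - 572/27
∇ E_{2/3} D^2 f = 150x^2 + 50x - 112/3
D (∇ E_{2/3} D^2) f = 300x + 50
D D (∇ E_{2/3} D^2) f = 300
E_{2/3} D^2 (∇ E_{2/3} D^2) f = 300
∇ E_{2/3} D^2 (∇ E_{2/3} D^2) f = 0
D (∇ E_{2/3} D^2) (∇ E_{2/3} D^2) f = 0
D D (∇ E_{2/3} D^2) (∇ E_{2/3} D^2) f = 0
E_{2/3} D^2 (∇ E_{2/3} D^2) (∇ E_{2/3} D^2) f = 0
∇ E_{2/3} D^2 (∇ E_{2/3} D^2) (∇ E_{2/3} D^2) f = 0

g(x) = 0


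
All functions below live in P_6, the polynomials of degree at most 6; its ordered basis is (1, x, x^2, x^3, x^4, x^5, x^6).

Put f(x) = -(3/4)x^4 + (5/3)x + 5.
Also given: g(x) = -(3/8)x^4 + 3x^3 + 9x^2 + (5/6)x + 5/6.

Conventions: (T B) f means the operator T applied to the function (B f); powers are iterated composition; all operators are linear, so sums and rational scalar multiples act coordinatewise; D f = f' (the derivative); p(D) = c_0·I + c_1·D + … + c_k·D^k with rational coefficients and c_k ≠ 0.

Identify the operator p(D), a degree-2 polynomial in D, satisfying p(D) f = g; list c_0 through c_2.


p(D) = (1/2)·I − D − D^2, i.e. c_0 = 1/2, c_1 = -1, c_2 = -1

D^0 f = -(3/4)x^4 + (5/3)x + 5
D^1 f = -3x^3 + 5/3
D^2 f = -9x^2
matching coefficients of g against c_0 f + c_1 Df + … from the top degree down determines the c_i
solution: c_0 = 1/2, c_1 = -1, c_2 = -1


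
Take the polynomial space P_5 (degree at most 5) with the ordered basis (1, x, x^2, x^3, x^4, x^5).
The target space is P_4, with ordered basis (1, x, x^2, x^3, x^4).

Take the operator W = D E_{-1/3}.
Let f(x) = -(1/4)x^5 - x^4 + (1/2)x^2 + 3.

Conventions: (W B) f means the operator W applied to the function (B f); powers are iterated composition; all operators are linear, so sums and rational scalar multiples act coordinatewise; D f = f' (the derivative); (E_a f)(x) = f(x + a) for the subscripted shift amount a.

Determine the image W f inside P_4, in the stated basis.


g(x) = -(5/4)x^4 - (7/3)x^3 + (19/6)x^2 - (4/27)x - 65/324

E_{-1/3} f = -(1/4)x^5 - (7/12)x^4 + (19/18)x^3 - (2/27)x^2 - (65/324)x + 2959/972
D E_{-1/3} f = -(5/4)x^4 - (7/3)x^3 + (19/6)x^2 - (4/27)x - 65/324


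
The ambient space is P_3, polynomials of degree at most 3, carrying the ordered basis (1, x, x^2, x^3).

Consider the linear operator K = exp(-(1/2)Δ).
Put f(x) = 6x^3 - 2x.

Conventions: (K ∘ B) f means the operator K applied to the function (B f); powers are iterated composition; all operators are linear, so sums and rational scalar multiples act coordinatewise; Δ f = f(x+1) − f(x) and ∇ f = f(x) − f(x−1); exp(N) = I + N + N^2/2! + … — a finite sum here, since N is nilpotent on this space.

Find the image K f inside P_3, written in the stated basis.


g(x) = 6x^3 - 9x^2 - (13/2)x + 7/4

order-1 term: -9x^2 - 9x - 2
order-2 term: (9/2)x + 9/2
order-3 term: -3/4
the series for exp(-(1/2)Δ) f terminates at order 3
exp(-(1/2)Δ) f = 6x^3 - 9x^2 - (13/2)x + 7/4


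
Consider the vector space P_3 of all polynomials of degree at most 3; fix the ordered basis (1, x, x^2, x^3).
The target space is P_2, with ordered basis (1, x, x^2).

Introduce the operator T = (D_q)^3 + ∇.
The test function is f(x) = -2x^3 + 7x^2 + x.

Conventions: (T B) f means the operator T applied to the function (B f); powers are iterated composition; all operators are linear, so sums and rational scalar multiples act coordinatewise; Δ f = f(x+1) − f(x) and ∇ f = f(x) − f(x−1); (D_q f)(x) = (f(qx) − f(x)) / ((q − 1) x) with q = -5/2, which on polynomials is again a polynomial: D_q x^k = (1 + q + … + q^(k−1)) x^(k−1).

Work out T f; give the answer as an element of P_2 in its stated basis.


D_q f = -(19/2)x^2 - (21/2)x + 1
D_q D_q f = (57/4)x - 21/2
D_q D_q D_q f = 57/4
∇ f = -6x^2 + 20x - 8
((D_q)^3 + ∇) f = -6x^2 + 20x + 25/4

the image equals g(x) = -6x^2 + 20x + 25/4


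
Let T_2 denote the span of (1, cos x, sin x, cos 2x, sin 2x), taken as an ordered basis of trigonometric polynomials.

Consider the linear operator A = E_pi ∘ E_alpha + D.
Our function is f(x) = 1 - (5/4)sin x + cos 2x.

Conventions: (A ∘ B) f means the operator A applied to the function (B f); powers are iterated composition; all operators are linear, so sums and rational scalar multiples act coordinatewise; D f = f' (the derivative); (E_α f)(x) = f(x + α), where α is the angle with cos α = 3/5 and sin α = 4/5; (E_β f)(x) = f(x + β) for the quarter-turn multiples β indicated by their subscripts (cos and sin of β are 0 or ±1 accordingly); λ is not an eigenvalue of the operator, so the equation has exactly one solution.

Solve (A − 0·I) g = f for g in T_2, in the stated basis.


g(x) = 1 + (5/8)cos x + (15/8)sin x - (7/221)cos 2x + (74/221)sin 2x

write g with unknown coordinates in the stated basis and equate coefficients in (A − 0·I) g = f
solving from the highest basis element down gives g = 1 + (5/8)cos x + (15/8)sin x - (7/221)cos 2x + (74/221)sin 2x
check: A g = 1 - (5/4)sin x + cos 2x
so A g − 0·g = 1 - (5/4)sin x + cos 2x = f ✓


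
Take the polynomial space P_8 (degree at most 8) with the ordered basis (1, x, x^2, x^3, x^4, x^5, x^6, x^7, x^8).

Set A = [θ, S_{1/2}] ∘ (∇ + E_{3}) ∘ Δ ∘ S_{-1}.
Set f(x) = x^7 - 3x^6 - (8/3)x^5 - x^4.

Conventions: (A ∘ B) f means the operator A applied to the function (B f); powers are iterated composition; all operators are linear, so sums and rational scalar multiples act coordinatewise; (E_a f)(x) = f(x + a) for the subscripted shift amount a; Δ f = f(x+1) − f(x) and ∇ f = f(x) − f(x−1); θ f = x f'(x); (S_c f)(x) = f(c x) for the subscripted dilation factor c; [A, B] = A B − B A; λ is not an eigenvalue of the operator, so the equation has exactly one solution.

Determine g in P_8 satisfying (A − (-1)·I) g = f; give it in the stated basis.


g(x) = x^7 - 3x^6 - (8/3)x^5 - x^4

write g with unknown coordinates in the stated basis and equate coefficients in (A − (-1)·I) g = f
solving from the highest basis element down gives g = x^7 - 3x^6 - (8/3)x^5 - x^4
check: A g = 0
so A g − (-1)·g = x^7 - 3x^6 - (8/3)x^5 - x^4 = f ✓


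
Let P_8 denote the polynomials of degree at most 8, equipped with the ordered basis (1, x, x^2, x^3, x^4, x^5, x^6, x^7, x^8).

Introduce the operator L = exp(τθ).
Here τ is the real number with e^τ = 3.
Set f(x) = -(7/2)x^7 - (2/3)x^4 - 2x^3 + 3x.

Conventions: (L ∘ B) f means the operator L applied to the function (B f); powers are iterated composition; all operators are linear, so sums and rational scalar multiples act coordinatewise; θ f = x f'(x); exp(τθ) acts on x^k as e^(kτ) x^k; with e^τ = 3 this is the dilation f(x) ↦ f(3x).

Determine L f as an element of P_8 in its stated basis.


the result is g(x) = -(15309/2)x^7 - 54x^4 - 54x^3 + 9x

exp(τθ) x^k = e^(kτ) x^k; with e^τ = 3 this sends x^k to 3^k x^k
x ↦ 3 x
x^3 ↦ 27 x^3
x^4 ↦ 81 x^4
x^7 ↦ 2187 x^7
applying this coordinatewise to f: exp(τθ) f = -(15309/2)x^7 - 54x^4 - 54x^3 + 9x


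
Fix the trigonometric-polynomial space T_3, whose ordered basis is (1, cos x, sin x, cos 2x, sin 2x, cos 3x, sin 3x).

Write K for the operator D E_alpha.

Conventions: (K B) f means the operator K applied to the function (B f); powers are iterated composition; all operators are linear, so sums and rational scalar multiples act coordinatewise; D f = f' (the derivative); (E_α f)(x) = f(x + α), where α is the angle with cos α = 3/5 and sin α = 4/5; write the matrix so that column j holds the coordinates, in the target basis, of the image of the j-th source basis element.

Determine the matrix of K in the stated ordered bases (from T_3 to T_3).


image of 1: 0
image of cos x: -(4/5)cos x - (3/5)sin x
image of sin x: (3/5)cos x - (4/5)sin x
image of cos 2x: -(48/25)cos 2x + (14/25)sin 2x
image of sin 2x: -(14/25)cos 2x - (48/25)sin 2x
image of cos 3x: -(132/125)cos 3x + (351/125)sin 3x
image of sin 3x: -(351/125)cos 3x - (132/125)sin 3x
each image's coordinates form column j of the matrix

the matrix is [[0, 0, 0, 0, 0, 0, 0]; [0, -4/5, 3/5, 0, 0, 0, 0]; [0, -3/5, -4/5, 0, 0, 0, 0]; [0, 0, 0, -48/25, -14/25, 0, 0]; [0, 0, 0, 14/25, -48/25, 0, 0]; [0, 0, 0, 0, 0, -132/125, -351/125]; [0, 0, 0, 0, 0, 351/125, -132/125]] (rows listed top to bottom)


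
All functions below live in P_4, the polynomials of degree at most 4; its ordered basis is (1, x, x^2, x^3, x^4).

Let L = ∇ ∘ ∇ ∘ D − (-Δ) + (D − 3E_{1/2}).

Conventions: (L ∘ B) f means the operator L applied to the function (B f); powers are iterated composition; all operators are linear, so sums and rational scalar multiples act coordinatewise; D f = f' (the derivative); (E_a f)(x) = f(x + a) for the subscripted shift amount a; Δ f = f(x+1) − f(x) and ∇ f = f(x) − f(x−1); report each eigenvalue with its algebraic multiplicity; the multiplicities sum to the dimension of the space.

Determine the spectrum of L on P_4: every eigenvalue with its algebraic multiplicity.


λ = -3 (multiplicity 5)

image of 1: -3
image of x: -3x + 1/2
image of x^2: -3x^2 + x + 1/4
image of x^3: -3x^3 + (3/2)x^2 + (3/4)x + 53/8
image of x^4: -3x^4 + 2x^3 + (3/2)x^2 + (53/2)x - 371/16
the matrix is upper triangular; its diagonal is (-3, -3, -3, -3, -3)
for a triangular matrix the eigenvalues are the diagonal entries, with algebraic multiplicity their repetition count


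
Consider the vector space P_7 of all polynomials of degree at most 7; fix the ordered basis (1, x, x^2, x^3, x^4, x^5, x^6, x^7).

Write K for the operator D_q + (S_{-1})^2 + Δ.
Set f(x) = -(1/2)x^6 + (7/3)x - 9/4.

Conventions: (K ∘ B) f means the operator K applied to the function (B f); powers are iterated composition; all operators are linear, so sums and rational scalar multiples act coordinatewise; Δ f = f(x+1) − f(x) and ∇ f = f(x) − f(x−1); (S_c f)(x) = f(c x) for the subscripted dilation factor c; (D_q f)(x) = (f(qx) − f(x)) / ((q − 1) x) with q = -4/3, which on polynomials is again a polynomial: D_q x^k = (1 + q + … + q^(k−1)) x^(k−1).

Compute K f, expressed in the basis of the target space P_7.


the image equals g(x) = -(1/2)x^6 - (977/486)x^5 - (15/2)x^4 - 10x^3 - (15/2)x^2 - (2/3)x + 23/12

D_q f = (481/486)x^5 + 7/3
S_{-1} f = -(1/2)x^6 - (7/3)x - 9/4
S_{-1} S_{-1} f = -(1/2)x^6 + (7/3)x - 9/4
Δ f = -3x^5 - (15/2)x^4 - 10x^3 - (15/2)x^2 - 3x + 11/6
(D_q + (S_{-1})^2 + Δ) f = -(1/2)x^6 - (977/486)x^5 - (15/2)x^4 - 10x^3 - (15/2)x^2 - (2/3)x + 23/12


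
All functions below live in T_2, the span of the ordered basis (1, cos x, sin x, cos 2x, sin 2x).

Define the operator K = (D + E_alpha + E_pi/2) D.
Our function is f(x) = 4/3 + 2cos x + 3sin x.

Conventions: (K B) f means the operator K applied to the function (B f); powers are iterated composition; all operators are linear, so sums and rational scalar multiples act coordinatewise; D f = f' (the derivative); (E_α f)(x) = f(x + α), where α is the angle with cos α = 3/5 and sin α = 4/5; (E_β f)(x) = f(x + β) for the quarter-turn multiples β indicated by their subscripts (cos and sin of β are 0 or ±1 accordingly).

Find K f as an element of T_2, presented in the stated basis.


g(x) = -(19/5)cos x - (48/5)sin x

D f = 3cos x - 2sin x
D D f = -2cos x - 3sin x
E_alpha D f = (1/5)cos x - (18/5)sin x
E_pi/2 D f = -2cos x - 3sin x
(D + E_alpha + E_pi/2) D f = -(19/5)cos x - (48/5)sin x
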